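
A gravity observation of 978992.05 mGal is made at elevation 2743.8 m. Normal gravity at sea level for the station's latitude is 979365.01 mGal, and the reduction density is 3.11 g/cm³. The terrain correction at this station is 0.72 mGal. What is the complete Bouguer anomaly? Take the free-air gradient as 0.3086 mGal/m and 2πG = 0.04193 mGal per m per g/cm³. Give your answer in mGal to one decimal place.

Free-air correction = 0.3086 × 2743.8 = 846.74 mGal
Free-air anomaly = 978992.05 − 979365.01 + (846.74) = 473.78 mGal
Bouguer slab correction = 0.04193 × 3.11 × 2743.8 = 357.80 mGal
Simple Bouguer anomaly = 473.78 − (357.80) = 115.98 mGal
Complete Bouguer anomaly = 115.98 + 0.72 = 116.70 mGal

116.7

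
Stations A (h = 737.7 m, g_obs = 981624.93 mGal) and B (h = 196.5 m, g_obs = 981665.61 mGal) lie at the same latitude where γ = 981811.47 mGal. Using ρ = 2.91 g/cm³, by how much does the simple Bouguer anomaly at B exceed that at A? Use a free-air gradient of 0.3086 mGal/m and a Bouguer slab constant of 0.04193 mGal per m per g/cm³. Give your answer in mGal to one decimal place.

Δg_SB(A) = 981624.93 − 981811.47 + 0.3086×737.7 − 0.04193×2.91×737.7 = -48.90 mGal
Δg_SB(B) = 981665.61 − 981811.47 + 0.3086×196.5 − 0.04193×2.91×196.5 = -109.20 mGal
Difference = -109.20 − (-48.90) = -60.30 mGal

-60.3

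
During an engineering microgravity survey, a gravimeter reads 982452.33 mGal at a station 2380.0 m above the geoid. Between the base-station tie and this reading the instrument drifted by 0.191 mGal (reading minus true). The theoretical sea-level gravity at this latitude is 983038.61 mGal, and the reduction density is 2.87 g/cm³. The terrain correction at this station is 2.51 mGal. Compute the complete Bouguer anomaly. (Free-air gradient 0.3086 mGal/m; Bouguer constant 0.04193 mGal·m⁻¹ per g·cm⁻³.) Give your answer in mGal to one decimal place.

-135.9

Drift-corrected reading = 982452.33 − (0.191) = 982452.139 mGal
Free-air correction = 0.3086 × 2380.0 = 734.47 mGal
Free-air anomaly = 982452.139 − 983038.61 + (734.47) = 147.999 mGal
Bouguer slab correction = 0.04193 × 2.87 × 2380.0 = 286.41 mGal
Simple Bouguer anomaly = 147.999 − (286.41) = -138.411 mGal
Complete Bouguer anomaly = -138.411 + 2.51 = -135.901 mGal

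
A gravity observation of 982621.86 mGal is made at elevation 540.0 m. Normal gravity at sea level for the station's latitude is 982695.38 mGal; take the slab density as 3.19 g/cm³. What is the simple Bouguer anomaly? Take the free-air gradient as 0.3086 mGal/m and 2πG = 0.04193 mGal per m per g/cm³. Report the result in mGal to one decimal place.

Free-air correction = 0.3086 × 540.0 = 166.64 mGal
Free-air anomaly = 982621.86 − 982695.38 + (166.64) = 93.12 mGal
Bouguer slab correction = 0.04193 × 3.19 × 540.0 = 72.23 mGal
Simple Bouguer anomaly = 93.12 − (72.23) = 20.89 mGal

20.9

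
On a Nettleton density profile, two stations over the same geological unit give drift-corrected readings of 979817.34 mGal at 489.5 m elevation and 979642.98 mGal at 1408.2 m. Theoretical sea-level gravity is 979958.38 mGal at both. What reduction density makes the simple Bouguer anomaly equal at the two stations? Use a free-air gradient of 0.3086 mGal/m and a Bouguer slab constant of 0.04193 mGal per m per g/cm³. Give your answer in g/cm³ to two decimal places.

Δg_obs = 979642.98 − 979817.34 = -174.36 mGal over Δh = 1408.2 − 489.5 = 918.7 m
Equal Bouguer anomalies ⇒ Δg_obs + (0.3086 − 0.04193ρ)·Δh = 0
0.3086 − 0.04193ρ = −Δg_obs/Δh = 0.18979
ρ = (0.3086 − 0.18979) / 0.04193 = 2.83 g/cm³

2.83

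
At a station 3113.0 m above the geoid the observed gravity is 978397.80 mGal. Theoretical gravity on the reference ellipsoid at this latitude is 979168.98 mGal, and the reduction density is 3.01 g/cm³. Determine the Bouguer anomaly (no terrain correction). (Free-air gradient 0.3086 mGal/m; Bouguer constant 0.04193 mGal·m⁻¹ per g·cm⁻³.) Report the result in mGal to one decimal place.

-203.4

Free-air correction = 0.3086 × 3113.0 = 960.67 mGal
Free-air anomaly = 978397.80 − 979168.98 + (960.67) = 189.49 mGal
Bouguer slab correction = 0.04193 × 3.01 × 3113.0 = 392.89 mGal
Simple Bouguer anomaly = 189.49 − (392.89) = -203.40 mGal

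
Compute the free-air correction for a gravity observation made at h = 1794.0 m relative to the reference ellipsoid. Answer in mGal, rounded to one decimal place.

553.6

Free-air correction = 0.3086 × 1794.0 = 553.6 mGal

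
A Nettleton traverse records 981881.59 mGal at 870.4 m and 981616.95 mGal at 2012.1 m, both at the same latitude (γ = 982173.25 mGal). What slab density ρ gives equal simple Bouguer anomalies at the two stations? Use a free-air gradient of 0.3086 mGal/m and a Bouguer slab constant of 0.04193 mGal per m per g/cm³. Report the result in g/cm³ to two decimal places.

Δg_obs = 981616.95 − 981881.59 = -264.64 mGal over Δh = 2012.1 − 870.4 = 1141.7 m
Equal Bouguer anomalies ⇒ Δg_obs + (0.3086 − 0.04193ρ)·Δh = 0
0.3086 − 0.04193ρ = −Δg_obs/Δh = 0.23179
ρ = (0.3086 − 0.23179) / 0.04193 = 1.83 g/cm³

1.83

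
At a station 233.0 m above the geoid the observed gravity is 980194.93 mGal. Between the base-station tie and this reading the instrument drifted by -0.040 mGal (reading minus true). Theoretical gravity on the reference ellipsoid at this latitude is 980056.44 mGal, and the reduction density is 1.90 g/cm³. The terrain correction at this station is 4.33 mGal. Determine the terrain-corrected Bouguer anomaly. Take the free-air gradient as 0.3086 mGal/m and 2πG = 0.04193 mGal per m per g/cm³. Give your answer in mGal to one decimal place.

Drift-corrected reading = 980194.93 − (-0.040) = 980194.970 mGal
Free-air correction = 0.3086 × 233.0 = 71.90 mGal
Free-air anomaly = 980194.970 − 980056.44 + (71.90) = 210.430 mGal
Bouguer slab correction = 0.04193 × 1.90 × 233.0 = 18.56 mGal
Simple Bouguer anomaly = 210.430 − (18.56) = 191.870 mGal
Complete Bouguer anomaly = 191.870 + 4.33 = 196.200 mGal

196.2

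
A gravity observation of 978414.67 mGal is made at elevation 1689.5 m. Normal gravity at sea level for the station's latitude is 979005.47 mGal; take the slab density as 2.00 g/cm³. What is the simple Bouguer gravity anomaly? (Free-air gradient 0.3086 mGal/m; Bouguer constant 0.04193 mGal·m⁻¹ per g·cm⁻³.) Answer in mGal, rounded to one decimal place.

-211.1

Free-air correction = 0.3086 × 1689.5 = 521.38 mGal
Free-air anomaly = 978414.67 − 979005.47 + (521.38) = -69.42 mGal
Bouguer slab correction = 0.04193 × 2.00 × 1689.5 = 141.68 mGal
Simple Bouguer anomaly = -69.42 − (141.68) = -211.10 mGal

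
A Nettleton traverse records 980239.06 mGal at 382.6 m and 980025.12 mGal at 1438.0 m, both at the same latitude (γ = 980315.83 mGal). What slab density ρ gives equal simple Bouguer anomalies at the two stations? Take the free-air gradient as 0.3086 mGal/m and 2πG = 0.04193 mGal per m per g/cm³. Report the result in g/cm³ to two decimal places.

Δg_obs = 980025.12 − 980239.06 = -213.94 mGal over Δh = 1438.0 − 382.6 = 1055.4 m
Equal Bouguer anomalies ⇒ Δg_obs + (0.3086 − 0.04193ρ)·Δh = 0
0.3086 − 0.04193ρ = −Δg_obs/Δh = 0.20271
ρ = (0.3086 − 0.20271) / 0.04193 = 2.53 g/cm³

2.53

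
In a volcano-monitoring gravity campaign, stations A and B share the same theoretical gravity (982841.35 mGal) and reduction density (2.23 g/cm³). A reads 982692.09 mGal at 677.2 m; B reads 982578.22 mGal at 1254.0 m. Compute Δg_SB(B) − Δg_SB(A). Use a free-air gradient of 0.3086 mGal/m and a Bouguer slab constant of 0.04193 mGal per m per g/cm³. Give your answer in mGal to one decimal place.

Δg_SB(A) = 982692.09 − 982841.35 + 0.3086×677.2 − 0.04193×2.23×677.2 = -3.60 mGal
Δg_SB(B) = 982578.22 − 982841.35 + 0.3086×1254.0 − 0.04193×2.23×1254.0 = 6.60 mGal
Difference = 6.60 − (-3.60) = 10.20 mGal

10.2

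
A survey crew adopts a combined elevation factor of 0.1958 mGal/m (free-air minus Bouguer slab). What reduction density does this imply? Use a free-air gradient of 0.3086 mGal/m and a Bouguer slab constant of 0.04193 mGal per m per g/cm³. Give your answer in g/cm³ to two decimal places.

0.1958 = 0.3086 − 0.04193 × ρ
ρ = (0.3086 − 0.1958) / 0.04193 = 2.69 g/cm³

2.69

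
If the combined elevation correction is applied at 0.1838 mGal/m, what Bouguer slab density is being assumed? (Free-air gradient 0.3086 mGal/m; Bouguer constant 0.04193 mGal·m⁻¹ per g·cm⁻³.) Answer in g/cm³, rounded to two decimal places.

2.98

0.1838 = 0.3086 − 0.04193 × ρ
ρ = (0.3086 − 0.1838) / 0.04193 = 2.98 g/cm³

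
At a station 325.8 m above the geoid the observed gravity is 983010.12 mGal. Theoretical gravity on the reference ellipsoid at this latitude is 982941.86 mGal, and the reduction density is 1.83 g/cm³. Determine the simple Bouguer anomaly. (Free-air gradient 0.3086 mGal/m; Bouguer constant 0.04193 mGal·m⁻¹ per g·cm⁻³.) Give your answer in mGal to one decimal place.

Free-air correction = 0.3086 × 325.8 = 100.54 mGal
Free-air anomaly = 983010.12 − 982941.86 + (100.54) = 168.80 mGal
Bouguer slab correction = 0.04193 × 1.83 × 325.8 = 25.00 mGal
Simple Bouguer anomaly = 168.80 − (25.00) = 143.80 mGal

143.8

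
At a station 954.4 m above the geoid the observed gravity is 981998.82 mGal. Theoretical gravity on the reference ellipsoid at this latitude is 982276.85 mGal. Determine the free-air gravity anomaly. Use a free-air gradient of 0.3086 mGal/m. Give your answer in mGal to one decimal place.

Free-air correction = 0.3086 × 954.4 = 294.53 mGal
Free-air anomaly = 981998.82 − 982276.85 + (294.53) = 16.50 mGal

16.5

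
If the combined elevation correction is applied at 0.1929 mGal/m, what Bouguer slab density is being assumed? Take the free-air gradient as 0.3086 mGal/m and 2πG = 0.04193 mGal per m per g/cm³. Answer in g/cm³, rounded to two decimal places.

2.76

0.1929 = 0.3086 − 0.04193 × ρ
ρ = (0.3086 − 0.1929) / 0.04193 = 2.76 g/cm³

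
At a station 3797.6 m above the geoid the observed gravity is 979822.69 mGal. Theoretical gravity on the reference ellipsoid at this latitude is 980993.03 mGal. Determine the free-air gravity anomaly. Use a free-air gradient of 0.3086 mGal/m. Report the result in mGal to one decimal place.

Free-air correction = 0.3086 × 3797.6 = 1171.94 mGal
Free-air anomaly = 979822.69 − 980993.03 + (1171.94) = 1.60 mGal

1.6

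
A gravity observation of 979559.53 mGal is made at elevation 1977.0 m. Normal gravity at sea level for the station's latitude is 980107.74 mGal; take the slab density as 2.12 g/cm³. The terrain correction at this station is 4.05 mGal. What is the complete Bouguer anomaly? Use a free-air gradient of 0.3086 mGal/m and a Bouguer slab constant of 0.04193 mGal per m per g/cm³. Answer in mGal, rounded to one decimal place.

Free-air correction = 0.3086 × 1977.0 = 610.10 mGal
Free-air anomaly = 979559.53 − 980107.74 + (610.10) = 61.89 mGal
Bouguer slab correction = 0.04193 × 2.12 × 1977.0 = 175.74 mGal
Simple Bouguer anomaly = 61.89 − (175.74) = -113.85 mGal
Complete Bouguer anomaly = -113.85 + 4.05 = -109.80 mGal

-109.8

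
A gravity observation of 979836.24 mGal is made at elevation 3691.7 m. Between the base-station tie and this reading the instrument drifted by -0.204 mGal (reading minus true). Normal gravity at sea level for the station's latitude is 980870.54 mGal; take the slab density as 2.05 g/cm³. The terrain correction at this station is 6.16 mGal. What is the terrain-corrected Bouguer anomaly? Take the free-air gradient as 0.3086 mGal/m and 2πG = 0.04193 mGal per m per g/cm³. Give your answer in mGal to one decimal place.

Drift-corrected reading = 979836.24 − (-0.204) = 979836.444 mGal
Free-air correction = 0.3086 × 3691.7 = 1139.26 mGal
Free-air anomaly = 979836.444 − 980870.54 + (1139.26) = 105.164 mGal
Bouguer slab correction = 0.04193 × 2.05 × 3691.7 = 317.33 mGal
Simple Bouguer anomaly = 105.164 − (317.33) = -212.166 mGal
Complete Bouguer anomaly = -212.166 + 6.16 = -206.006 mGal

-206.0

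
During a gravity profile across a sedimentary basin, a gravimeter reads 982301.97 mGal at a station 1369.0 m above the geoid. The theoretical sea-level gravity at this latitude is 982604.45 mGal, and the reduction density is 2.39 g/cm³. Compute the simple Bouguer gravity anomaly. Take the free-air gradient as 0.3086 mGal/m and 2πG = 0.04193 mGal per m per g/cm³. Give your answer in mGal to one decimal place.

-17.2

Free-air correction = 0.3086 × 1369.0 = 422.47 mGal
Free-air anomaly = 982301.97 − 982604.45 + (422.47) = 119.99 mGal
Bouguer slab correction = 0.04193 × 2.39 × 1369.0 = 137.19 mGal
Simple Bouguer anomaly = 119.99 − (137.19) = -17.20 mGal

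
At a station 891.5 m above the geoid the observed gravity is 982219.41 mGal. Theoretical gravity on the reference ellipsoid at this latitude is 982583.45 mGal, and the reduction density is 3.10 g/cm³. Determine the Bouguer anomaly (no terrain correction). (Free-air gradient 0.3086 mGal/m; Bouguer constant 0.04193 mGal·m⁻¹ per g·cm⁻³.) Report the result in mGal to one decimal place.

Free-air correction = 0.3086 × 891.5 = 275.12 mGal
Free-air anomaly = 982219.41 − 982583.45 + (275.12) = -88.92 mGal
Bouguer slab correction = 0.04193 × 3.10 × 891.5 = 115.88 mGal
Simple Bouguer anomaly = -88.92 − (115.88) = -204.80 mGal

-204.8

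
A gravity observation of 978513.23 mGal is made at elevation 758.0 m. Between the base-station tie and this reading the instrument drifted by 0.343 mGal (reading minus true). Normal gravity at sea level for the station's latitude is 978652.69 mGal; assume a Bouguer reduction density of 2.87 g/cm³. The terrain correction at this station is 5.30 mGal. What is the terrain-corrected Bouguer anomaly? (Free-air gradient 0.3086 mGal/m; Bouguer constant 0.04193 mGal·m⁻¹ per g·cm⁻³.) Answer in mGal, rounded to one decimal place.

8.2

Drift-corrected reading = 978513.23 − (0.343) = 978512.887 mGal
Free-air correction = 0.3086 × 758.0 = 233.92 mGal
Free-air anomaly = 978512.887 − 978652.69 + (233.92) = 94.117 mGal
Bouguer slab correction = 0.04193 × 2.87 × 758.0 = 91.22 mGal
Simple Bouguer anomaly = 94.117 − (91.22) = 2.897 mGal
Complete Bouguer anomaly = 2.897 + 5.30 = 8.197 mGal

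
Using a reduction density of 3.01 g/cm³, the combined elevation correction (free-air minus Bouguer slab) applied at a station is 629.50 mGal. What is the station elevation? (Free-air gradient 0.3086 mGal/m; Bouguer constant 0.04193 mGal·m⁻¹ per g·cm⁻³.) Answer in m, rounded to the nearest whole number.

Combined gradient = 0.3086 − 0.04193 × 3.01 = 0.1823907 mGal/m
h = 629.50 / 0.1823907 = 3451.38 m

3451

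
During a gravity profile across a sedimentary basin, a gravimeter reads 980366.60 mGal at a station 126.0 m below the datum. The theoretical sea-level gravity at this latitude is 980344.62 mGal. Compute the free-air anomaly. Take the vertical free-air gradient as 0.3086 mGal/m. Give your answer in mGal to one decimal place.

Free-air correction = 0.3086 × -126.0 = -38.88 mGal
Free-air anomaly = 980366.60 − 980344.62 + (-38.88) = -16.90 mGal

-16.9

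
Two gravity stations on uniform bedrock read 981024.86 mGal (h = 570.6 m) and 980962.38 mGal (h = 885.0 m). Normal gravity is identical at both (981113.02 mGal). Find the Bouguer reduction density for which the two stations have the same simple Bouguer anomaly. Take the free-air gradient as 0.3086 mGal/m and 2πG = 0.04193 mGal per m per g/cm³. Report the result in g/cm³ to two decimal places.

2.62

Δg_obs = 980962.38 − 981024.86 = -62.48 mGal over Δh = 885.0 − 570.6 = 314.4 m
Equal Bouguer anomalies ⇒ Δg_obs + (0.3086 − 0.04193ρ)·Δh = 0
0.3086 − 0.04193ρ = −Δg_obs/Δh = 0.19873
ρ = (0.3086 − 0.19873) / 0.04193 = 2.62 g/cm³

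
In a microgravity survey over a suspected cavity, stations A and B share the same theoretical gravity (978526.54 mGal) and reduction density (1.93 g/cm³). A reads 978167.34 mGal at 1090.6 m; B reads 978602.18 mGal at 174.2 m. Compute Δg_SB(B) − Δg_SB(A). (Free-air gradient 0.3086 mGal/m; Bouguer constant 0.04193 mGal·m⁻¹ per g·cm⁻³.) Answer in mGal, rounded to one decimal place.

Δg_SB(A) = 978167.34 − 978526.54 + 0.3086×1090.6 − 0.04193×1.93×1090.6 = -110.90 mGal
Δg_SB(B) = 978602.18 − 978526.54 + 0.3086×174.2 − 0.04193×1.93×174.2 = 115.30 mGal
Difference = 115.30 − (-110.90) = 226.20 mGal

226.2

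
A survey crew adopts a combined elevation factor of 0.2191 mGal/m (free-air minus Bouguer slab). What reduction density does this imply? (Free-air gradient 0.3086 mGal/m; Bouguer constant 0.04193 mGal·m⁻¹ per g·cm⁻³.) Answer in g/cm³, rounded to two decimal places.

0.2191 = 0.3086 − 0.04193 × ρ
ρ = (0.3086 − 0.2191) / 0.04193 = 2.13 g/cm³

2.13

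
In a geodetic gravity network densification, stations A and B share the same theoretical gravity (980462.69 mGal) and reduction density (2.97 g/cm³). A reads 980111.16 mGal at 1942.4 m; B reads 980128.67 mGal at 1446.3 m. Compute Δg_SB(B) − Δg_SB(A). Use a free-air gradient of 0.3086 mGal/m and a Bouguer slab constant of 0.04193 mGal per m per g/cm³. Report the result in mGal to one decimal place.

-73.8

Δg_SB(A) = 980111.16 − 980462.69 + 0.3086×1942.4 − 0.04193×2.97×1942.4 = 6.00 mGal
Δg_SB(B) = 980128.67 − 980462.69 + 0.3086×1446.3 − 0.04193×2.97×1446.3 = -67.80 mGal
Difference = -67.80 − (6.00) = -73.80 mGal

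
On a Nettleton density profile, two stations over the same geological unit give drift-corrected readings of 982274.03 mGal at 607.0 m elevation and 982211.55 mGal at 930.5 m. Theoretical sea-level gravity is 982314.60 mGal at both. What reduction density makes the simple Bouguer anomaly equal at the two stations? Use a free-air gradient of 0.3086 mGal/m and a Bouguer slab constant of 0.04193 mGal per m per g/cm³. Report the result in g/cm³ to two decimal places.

Δg_obs = 982211.55 − 982274.03 = -62.48 mGal over Δh = 930.5 − 607.0 = 323.5 m
Equal Bouguer anomalies ⇒ Δg_obs + (0.3086 − 0.04193ρ)·Δh = 0
0.3086 − 0.04193ρ = −Δg_obs/Δh = 0.19314
ρ = (0.3086 − 0.19314) / 0.04193 = 2.75 g/cm³

2.75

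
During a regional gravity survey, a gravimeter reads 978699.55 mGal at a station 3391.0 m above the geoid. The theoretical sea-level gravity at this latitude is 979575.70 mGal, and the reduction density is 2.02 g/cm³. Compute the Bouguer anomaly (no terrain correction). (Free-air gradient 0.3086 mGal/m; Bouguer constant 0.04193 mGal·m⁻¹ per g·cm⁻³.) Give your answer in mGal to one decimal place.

-116.9

Free-air correction = 0.3086 × 3391.0 = 1046.46 mGal
Free-air anomaly = 978699.55 − 979575.70 + (1046.46) = 170.31 mGal
Bouguer slab correction = 0.04193 × 2.02 × 3391.0 = 287.21 mGal
Simple Bouguer anomaly = 170.31 − (287.21) = -116.90 mGal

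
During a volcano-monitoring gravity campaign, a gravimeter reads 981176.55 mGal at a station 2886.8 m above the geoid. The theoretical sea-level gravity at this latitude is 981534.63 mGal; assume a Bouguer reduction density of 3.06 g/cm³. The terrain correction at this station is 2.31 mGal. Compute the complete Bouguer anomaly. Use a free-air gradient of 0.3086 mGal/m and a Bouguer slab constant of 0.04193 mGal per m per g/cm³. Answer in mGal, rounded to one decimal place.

164.7

Free-air correction = 0.3086 × 2886.8 = 890.87 mGal
Free-air anomaly = 981176.55 − 981534.63 + (890.87) = 532.79 mGal
Bouguer slab correction = 0.04193 × 3.06 × 2886.8 = 370.39 mGal
Simple Bouguer anomaly = 532.79 − (370.39) = 162.40 mGal
Complete Bouguer anomaly = 162.40 + 2.31 = 164.71 mGal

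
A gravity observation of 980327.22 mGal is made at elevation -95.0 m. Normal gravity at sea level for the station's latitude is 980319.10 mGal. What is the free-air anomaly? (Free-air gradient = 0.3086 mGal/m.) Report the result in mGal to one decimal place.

Free-air correction = 0.3086 × -95.0 = -29.32 mGal
Free-air anomaly = 980327.22 − 980319.10 + (-29.32) = -21.20 mGal

-21.2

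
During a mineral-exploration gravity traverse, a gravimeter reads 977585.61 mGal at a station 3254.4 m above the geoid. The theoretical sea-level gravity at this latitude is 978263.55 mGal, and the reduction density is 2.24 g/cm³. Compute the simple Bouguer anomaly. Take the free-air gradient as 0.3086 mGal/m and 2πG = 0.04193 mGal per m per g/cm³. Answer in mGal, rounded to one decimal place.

Free-air correction = 0.3086 × 3254.4 = 1004.31 mGal
Free-air anomaly = 977585.61 − 978263.55 + (1004.31) = 326.37 mGal
Bouguer slab correction = 0.04193 × 2.24 × 3254.4 = 305.66 mGal
Simple Bouguer anomaly = 326.37 − (305.66) = 20.71 mGal

20.7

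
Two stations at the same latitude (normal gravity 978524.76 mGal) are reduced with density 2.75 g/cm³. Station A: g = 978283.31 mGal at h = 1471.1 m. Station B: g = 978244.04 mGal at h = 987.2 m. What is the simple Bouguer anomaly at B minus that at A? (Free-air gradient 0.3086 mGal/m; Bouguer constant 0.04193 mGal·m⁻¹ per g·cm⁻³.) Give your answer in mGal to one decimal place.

Δg_SB(A) = 978283.31 − 978524.76 + 0.3086×1471.1 − 0.04193×2.75×1471.1 = 42.90 mGal
Δg_SB(B) = 978244.04 − 978524.76 + 0.3086×987.2 − 0.04193×2.75×987.2 = -89.90 mGal
Difference = -89.90 − (42.90) = -132.80 mGal

-132.8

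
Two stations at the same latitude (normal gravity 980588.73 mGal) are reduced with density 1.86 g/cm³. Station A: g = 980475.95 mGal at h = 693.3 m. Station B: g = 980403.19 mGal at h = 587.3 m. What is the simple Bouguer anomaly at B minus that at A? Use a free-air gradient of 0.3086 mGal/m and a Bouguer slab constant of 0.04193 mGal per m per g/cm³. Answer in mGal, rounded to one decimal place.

-97.2

Δg_SB(A) = 980475.95 − 980588.73 + 0.3086×693.3 − 0.04193×1.86×693.3 = 47.10 mGal
Δg_SB(B) = 980403.19 − 980588.73 + 0.3086×587.3 − 0.04193×1.86×587.3 = -50.10 mGal
Difference = -50.10 − (47.10) = -97.20 mGal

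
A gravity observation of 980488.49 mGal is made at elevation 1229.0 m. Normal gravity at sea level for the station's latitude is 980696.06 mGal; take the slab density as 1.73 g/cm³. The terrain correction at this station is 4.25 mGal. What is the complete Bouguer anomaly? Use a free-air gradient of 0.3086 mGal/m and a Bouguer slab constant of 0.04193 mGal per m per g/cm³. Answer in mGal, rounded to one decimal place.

Free-air correction = 0.3086 × 1229.0 = 379.27 mGal
Free-air anomaly = 980488.49 − 980696.06 + (379.27) = 171.70 mGal
Bouguer slab correction = 0.04193 × 1.73 × 1229.0 = 89.15 mGal
Simple Bouguer anomaly = 171.70 − (89.15) = 82.55 mGal
Complete Bouguer anomaly = 82.55 + 4.25 = 86.80 mGal

86.8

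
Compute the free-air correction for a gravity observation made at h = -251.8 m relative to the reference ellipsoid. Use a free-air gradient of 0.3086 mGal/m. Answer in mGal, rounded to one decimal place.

Free-air correction = 0.3086 × -251.8 = -77.7 mGal

-77.7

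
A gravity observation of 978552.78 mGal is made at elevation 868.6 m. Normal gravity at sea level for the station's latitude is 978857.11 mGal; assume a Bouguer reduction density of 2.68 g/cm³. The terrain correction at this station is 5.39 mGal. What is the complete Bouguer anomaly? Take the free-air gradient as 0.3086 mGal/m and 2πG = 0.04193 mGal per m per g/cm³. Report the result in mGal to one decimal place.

Free-air correction = 0.3086 × 868.6 = 268.05 mGal
Free-air anomaly = 978552.78 − 978857.11 + (268.05) = -36.28 mGal
Bouguer slab correction = 0.04193 × 2.68 × 868.6 = 97.61 mGal
Simple Bouguer anomaly = -36.28 − (97.61) = -133.89 mGal
Complete Bouguer anomaly = -133.89 + 5.39 = -128.50 mGal

-128.5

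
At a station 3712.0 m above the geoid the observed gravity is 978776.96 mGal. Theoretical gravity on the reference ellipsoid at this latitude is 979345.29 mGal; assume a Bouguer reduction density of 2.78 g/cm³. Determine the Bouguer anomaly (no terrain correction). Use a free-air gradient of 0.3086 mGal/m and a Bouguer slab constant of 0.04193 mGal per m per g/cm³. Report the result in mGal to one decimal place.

Free-air correction = 0.3086 × 3712.0 = 1145.52 mGal
Free-air anomaly = 978776.96 − 979345.29 + (1145.52) = 577.19 mGal
Bouguer slab correction = 0.04193 × 2.78 × 3712.0 = 432.69 mGal
Simple Bouguer anomaly = 577.19 − (432.69) = 144.50 mGal

144.5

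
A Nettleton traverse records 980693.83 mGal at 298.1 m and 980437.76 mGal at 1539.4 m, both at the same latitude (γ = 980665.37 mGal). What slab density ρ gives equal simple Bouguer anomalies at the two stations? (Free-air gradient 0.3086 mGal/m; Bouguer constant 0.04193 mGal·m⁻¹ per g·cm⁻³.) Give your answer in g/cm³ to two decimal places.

Δg_obs = 980437.76 − 980693.83 = -256.07 mGal over Δh = 1539.4 − 298.1 = 1241.3 m
Equal Bouguer anomalies ⇒ Δg_obs + (0.3086 − 0.04193ρ)·Δh = 0
0.3086 − 0.04193ρ = −Δg_obs/Δh = 0.20629
ρ = (0.3086 − 0.20629) / 0.04193 = 2.44 g/cm³

2.44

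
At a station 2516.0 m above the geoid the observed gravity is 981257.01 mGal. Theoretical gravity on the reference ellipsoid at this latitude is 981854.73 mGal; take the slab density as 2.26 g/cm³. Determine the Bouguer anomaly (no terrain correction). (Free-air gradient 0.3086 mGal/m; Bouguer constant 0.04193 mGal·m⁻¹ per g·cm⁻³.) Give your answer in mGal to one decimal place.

Free-air correction = 0.3086 × 2516.0 = 776.44 mGal
Free-air anomaly = 981257.01 − 981854.73 + (776.44) = 178.72 mGal
Bouguer slab correction = 0.04193 × 2.26 × 2516.0 = 238.42 mGal
Simple Bouguer anomaly = 178.72 − (238.42) = -59.70 mGal

-59.7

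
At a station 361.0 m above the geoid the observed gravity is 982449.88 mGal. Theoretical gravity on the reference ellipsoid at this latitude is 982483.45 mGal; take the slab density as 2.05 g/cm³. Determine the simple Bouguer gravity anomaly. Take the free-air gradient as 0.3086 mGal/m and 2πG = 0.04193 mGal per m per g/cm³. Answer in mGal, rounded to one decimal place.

46.8

Free-air correction = 0.3086 × 361.0 = 111.40 mGal
Free-air anomaly = 982449.88 − 982483.45 + (111.40) = 77.83 mGal
Bouguer slab correction = 0.04193 × 2.05 × 361.0 = 31.03 mGal
Simple Bouguer anomaly = 77.83 − (31.03) = 46.80 mGal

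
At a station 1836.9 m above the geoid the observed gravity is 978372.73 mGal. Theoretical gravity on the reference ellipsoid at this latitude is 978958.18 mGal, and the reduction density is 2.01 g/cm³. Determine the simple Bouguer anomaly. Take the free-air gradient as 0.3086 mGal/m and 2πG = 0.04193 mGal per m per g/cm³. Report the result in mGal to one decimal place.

Free-air correction = 0.3086 × 1836.9 = 566.87 mGal
Free-air anomaly = 978372.73 − 978958.18 + (566.87) = -18.58 mGal
Bouguer slab correction = 0.04193 × 2.01 × 1836.9 = 154.81 mGal
Simple Bouguer anomaly = -18.58 − (154.81) = -173.39 mGal

-173.4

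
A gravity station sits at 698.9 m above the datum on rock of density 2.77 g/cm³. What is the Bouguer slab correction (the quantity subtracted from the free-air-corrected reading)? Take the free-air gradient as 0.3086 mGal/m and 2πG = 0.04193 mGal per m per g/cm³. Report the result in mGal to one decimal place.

Bouguer slab correction = 0.04193 × 2.77 × 698.9 = 81.2 mGal

81.2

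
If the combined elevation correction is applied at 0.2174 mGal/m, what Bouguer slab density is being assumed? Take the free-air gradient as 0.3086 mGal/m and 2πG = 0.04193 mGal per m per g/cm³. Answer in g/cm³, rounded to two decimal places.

2.18

0.2174 = 0.3086 − 0.04193 × ρ
ρ = (0.3086 − 0.2174) / 0.04193 = 2.18 g/cm³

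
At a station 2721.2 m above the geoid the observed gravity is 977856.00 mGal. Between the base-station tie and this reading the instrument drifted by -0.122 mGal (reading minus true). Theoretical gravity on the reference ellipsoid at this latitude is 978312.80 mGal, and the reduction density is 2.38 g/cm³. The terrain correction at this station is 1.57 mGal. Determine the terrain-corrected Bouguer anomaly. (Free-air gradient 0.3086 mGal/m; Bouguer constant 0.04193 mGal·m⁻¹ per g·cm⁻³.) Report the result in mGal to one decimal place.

113.1

Drift-corrected reading = 977856.00 − (-0.122) = 977856.122 mGal
Free-air correction = 0.3086 × 2721.2 = 839.76 mGal
Free-air anomaly = 977856.122 − 978312.80 + (839.76) = 383.082 mGal
Bouguer slab correction = 0.04193 × 2.38 × 2721.2 = 271.56 mGal
Simple Bouguer anomaly = 383.082 − (271.56) = 111.522 mGal
Complete Bouguer anomaly = 111.522 + 1.57 = 113.092 mGal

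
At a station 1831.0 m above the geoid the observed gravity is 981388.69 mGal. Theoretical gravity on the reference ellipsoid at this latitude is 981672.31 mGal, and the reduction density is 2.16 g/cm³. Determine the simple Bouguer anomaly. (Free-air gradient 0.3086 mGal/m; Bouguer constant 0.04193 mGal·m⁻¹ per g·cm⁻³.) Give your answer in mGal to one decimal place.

115.6

Free-air correction = 0.3086 × 1831.0 = 565.05 mGal
Free-air anomaly = 981388.69 − 981672.31 + (565.05) = 281.43 mGal
Bouguer slab correction = 0.04193 × 2.16 × 1831.0 = 165.83 mGal
Simple Bouguer anomaly = 281.43 − (165.83) = 115.60 mGal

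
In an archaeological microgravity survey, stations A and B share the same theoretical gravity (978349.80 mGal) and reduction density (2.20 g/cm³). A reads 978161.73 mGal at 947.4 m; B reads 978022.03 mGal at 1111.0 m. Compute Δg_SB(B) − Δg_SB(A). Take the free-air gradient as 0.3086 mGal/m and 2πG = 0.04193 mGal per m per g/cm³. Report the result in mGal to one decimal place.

-104.3

Δg_SB(A) = 978161.73 − 978349.80 + 0.3086×947.4 − 0.04193×2.20×947.4 = 16.90 mGal
Δg_SB(B) = 978022.03 − 978349.80 + 0.3086×1111.0 − 0.04193×2.20×1111.0 = -87.40 mGal
Difference = -87.40 − (16.90) = -104.30 mGal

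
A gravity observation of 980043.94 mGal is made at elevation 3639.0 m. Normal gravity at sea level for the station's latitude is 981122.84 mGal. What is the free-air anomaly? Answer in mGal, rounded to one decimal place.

44.1

Free-air correction = 0.3086 × 3639.0 = 1123.00 mGal
Free-air anomaly = 980043.94 − 981122.84 + (1123.00) = 44.10 mGal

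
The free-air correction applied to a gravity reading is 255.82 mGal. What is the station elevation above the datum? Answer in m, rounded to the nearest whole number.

829

h = 255.82 / 0.3086 = 828.97 m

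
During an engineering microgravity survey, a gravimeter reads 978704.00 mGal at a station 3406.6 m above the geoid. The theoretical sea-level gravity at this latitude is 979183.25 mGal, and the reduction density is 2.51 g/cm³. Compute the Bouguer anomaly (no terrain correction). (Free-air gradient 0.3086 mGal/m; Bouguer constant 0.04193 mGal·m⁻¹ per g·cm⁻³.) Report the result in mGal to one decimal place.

213.5

Free-air correction = 0.3086 × 3406.6 = 1051.28 mGal
Free-air anomaly = 978704.00 − 979183.25 + (1051.28) = 572.03 mGal
Bouguer slab correction = 0.04193 × 2.51 × 3406.6 = 358.53 mGal
Simple Bouguer anomaly = 572.03 − (358.53) = 213.50 mGal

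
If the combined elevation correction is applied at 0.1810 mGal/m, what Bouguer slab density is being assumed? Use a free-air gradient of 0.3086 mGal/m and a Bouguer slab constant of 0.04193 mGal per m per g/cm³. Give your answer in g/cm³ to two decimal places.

3.04

0.1810 = 0.3086 − 0.04193 × ρ
ρ = (0.3086 − 0.1810) / 0.04193 = 3.04 g/cm³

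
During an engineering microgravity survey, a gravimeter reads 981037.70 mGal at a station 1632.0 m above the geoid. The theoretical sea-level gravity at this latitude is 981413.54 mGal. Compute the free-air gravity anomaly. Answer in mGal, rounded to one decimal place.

127.8

Free-air correction = 0.3086 × 1632.0 = 503.64 mGal
Free-air anomaly = 981037.70 − 981413.54 + (503.64) = 127.80 mGal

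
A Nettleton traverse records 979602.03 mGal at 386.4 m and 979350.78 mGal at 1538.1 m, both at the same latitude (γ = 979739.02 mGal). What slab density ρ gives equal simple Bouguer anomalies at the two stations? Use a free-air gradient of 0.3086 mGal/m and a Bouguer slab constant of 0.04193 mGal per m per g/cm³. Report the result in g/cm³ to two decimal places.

2.16

Δg_obs = 979350.78 − 979602.03 = -251.25 mGal over Δh = 1538.1 − 386.4 = 1151.7 m
Equal Bouguer anomalies ⇒ Δg_obs + (0.3086 − 0.04193ρ)·Δh = 0
0.3086 − 0.04193ρ = −Δg_obs/Δh = 0.21816
ρ = (0.3086 − 0.21816) / 0.04193 = 2.16 g/cm³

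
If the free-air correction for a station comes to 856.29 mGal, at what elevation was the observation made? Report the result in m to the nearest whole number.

2775

h = 856.29 / 0.3086 = 2774.76 m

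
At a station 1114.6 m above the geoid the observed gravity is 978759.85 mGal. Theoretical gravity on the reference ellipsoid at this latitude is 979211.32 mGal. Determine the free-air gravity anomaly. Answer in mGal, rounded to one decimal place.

Free-air correction = 0.3086 × 1114.6 = 343.97 mGal
Free-air anomaly = 978759.85 − 979211.32 + (343.97) = -107.50 mGal

-107.5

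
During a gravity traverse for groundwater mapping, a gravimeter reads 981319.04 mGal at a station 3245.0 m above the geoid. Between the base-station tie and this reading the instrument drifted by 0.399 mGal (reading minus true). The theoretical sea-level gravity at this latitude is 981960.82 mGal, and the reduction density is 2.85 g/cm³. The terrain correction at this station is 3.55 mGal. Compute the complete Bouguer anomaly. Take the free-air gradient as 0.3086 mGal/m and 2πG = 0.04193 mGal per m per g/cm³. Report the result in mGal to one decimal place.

Drift-corrected reading = 981319.04 − (0.399) = 981318.641 mGal
Free-air correction = 0.3086 × 3245.0 = 1001.41 mGal
Free-air anomaly = 981318.641 − 981960.82 + (1001.41) = 359.231 mGal
Bouguer slab correction = 0.04193 × 2.85 × 3245.0 = 387.78 mGal
Simple Bouguer anomaly = 359.231 − (387.78) = -28.549 mGal
Complete Bouguer anomaly = -28.549 + 3.55 = -24.999 mGal

-25.0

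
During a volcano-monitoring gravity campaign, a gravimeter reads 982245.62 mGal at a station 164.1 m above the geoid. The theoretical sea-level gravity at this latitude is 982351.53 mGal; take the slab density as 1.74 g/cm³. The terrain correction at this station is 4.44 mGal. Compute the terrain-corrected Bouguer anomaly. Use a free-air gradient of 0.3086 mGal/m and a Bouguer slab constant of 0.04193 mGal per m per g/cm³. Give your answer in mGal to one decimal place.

Free-air correction = 0.3086 × 164.1 = 50.64 mGal
Free-air anomaly = 982245.62 − 982351.53 + (50.64) = -55.27 mGal
Bouguer slab correction = 0.04193 × 1.74 × 164.1 = 11.97 mGal
Simple Bouguer anomaly = -55.27 − (11.97) = -67.24 mGal
Complete Bouguer anomaly = -67.24 + 4.44 = -62.80 mGal

-62.8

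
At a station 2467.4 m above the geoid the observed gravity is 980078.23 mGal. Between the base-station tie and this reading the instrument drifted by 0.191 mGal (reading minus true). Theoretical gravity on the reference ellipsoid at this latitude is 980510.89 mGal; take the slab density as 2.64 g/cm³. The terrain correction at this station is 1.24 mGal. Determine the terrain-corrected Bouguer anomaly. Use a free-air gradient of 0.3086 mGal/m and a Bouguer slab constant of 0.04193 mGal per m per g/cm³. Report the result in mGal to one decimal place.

Drift-corrected reading = 980078.23 − (0.191) = 980078.039 mGal
Free-air correction = 0.3086 × 2467.4 = 761.44 mGal
Free-air anomaly = 980078.039 − 980510.89 + (761.44) = 328.589 mGal
Bouguer slab correction = 0.04193 × 2.64 × 2467.4 = 273.13 mGal
Simple Bouguer anomaly = 328.589 − (273.13) = 55.459 mGal
Complete Bouguer anomaly = 55.459 + 1.24 = 56.699 mGal

56.7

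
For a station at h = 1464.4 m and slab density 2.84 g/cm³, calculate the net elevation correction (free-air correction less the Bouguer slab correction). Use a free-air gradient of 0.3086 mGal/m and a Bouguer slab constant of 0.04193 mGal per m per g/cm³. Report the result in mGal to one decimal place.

Combined gradient = 0.3086 − 0.04193 × 2.84 = 0.1895188 mGal/m
Combined elevation correction = 0.1895188 × 1464.4 = 277.5 mGal

277.5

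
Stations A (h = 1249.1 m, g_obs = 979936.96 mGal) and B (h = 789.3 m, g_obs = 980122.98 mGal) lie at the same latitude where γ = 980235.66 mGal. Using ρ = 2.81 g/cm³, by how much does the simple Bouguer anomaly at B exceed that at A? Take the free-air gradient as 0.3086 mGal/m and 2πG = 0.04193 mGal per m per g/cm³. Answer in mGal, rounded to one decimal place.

Δg_SB(A) = 979936.96 − 980235.66 + 0.3086×1249.1 − 0.04193×2.81×1249.1 = -60.40 mGal
Δg_SB(B) = 980122.98 − 980235.66 + 0.3086×789.3 − 0.04193×2.81×789.3 = 37.90 mGal
Difference = 37.90 − (-60.40) = 98.30 mGal

98.3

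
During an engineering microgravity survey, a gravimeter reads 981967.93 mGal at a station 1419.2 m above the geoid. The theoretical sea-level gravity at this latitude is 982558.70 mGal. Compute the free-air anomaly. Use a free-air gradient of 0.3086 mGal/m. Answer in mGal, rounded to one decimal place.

Free-air correction = 0.3086 × 1419.2 = 437.97 mGal
Free-air anomaly = 981967.93 − 982558.70 + (437.97) = -152.80 mGal

-152.8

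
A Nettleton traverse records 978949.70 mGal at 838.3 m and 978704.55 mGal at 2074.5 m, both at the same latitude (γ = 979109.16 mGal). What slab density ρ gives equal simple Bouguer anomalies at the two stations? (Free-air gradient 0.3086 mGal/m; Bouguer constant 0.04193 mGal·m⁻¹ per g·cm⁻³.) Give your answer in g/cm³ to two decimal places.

Δg_obs = 978704.55 − 978949.70 = -245.15 mGal over Δh = 2074.5 − 838.3 = 1236.2 m
Equal Bouguer anomalies ⇒ Δg_obs + (0.3086 − 0.04193ρ)·Δh = 0
0.3086 − 0.04193ρ = −Δg_obs/Δh = 0.19831
ρ = (0.3086 − 0.19831) / 0.04193 = 2.63 g/cm³

2.63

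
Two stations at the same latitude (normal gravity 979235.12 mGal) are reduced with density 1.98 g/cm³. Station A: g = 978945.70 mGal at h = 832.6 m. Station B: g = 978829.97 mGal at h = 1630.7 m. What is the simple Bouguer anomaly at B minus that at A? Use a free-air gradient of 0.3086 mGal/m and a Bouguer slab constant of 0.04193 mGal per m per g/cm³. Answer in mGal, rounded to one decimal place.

64.3

Δg_SB(A) = 978945.70 − 979235.12 + 0.3086×832.6 − 0.04193×1.98×832.6 = -101.60 mGal
Δg_SB(B) = 978829.97 − 979235.12 + 0.3086×1630.7 − 0.04193×1.98×1630.7 = -37.30 mGal
Difference = -37.30 − (-101.60) = 64.30 mGal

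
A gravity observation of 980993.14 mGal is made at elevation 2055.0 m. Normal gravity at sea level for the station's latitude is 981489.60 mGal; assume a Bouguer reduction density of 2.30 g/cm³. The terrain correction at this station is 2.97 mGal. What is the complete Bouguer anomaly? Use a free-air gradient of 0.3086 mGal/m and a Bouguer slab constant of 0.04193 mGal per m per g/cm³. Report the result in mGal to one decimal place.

Free-air correction = 0.3086 × 2055.0 = 634.17 mGal
Free-air anomaly = 980993.14 − 981489.60 + (634.17) = 137.71 mGal
Bouguer slab correction = 0.04193 × 2.30 × 2055.0 = 198.18 mGal
Simple Bouguer anomaly = 137.71 − (198.18) = -60.47 mGal
Complete Bouguer anomaly = -60.47 + 2.97 = -57.50 mGal

-57.5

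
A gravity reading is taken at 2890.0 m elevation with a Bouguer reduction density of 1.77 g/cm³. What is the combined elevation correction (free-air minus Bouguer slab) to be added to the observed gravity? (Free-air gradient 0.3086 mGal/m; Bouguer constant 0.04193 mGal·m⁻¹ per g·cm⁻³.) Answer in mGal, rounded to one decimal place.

677.4

Combined gradient = 0.3086 − 0.04193 × 1.77 = 0.2343839 mGal/m
Combined elevation correction = 0.2343839 × 2890.0 = 677.4 mGal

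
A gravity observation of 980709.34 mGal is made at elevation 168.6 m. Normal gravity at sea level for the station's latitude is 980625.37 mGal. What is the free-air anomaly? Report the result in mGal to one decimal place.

136.0

Free-air correction = 0.3086 × 168.6 = 52.03 mGal
Free-air anomaly = 980709.34 − 980625.37 + (52.03) = 136.00 mGal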